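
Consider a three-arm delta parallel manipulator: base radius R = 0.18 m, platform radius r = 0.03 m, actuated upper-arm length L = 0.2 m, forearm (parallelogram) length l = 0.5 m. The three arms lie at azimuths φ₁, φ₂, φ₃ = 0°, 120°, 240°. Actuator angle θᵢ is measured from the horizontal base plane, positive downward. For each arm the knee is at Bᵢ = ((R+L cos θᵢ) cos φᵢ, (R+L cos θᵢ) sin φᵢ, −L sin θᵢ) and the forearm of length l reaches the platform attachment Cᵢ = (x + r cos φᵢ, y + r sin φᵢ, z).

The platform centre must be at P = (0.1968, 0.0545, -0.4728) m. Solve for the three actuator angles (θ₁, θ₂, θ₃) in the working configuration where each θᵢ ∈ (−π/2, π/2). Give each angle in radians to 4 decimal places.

θ₁ = -0.0001, θ₂ = 0.8724, θ₃ = 1.1344

φ1=0.0° → target in arm frame (0.1968, 0.0545)
  A cos θ + B sin θ = C:  -0.0468·cos θ + -0.4728·sin θ = -0.0468
  γ=atan2(-0.4728,-0.0468)=-1.6695;  ψ=arccos(-0.0984)=1.6694;  θ1=γ+ψ≈-0.0001
φ2=120.0° → target in arm frame (-0.0512, -0.1977)
  A cos θ + B sin θ = C:  0.2012·cos θ + -0.4728·sin θ = -0.2328
  θ2 = atan2(B,A) + arccos(C/0.5138) = 0.8724
arm 3 (φ=240.0°): x'=-0.1456, y'=0.1432
  A=0.2956, B=-0.4728, C=(l²−L²−A²−y'²−z²)/(2L)=-0.3035
  γ=atan2(-0.4728,0.2956)=-1.0120;  ψ=arccos(-0.5444)=2.1465;  θ3=γ+ψ≈1.1344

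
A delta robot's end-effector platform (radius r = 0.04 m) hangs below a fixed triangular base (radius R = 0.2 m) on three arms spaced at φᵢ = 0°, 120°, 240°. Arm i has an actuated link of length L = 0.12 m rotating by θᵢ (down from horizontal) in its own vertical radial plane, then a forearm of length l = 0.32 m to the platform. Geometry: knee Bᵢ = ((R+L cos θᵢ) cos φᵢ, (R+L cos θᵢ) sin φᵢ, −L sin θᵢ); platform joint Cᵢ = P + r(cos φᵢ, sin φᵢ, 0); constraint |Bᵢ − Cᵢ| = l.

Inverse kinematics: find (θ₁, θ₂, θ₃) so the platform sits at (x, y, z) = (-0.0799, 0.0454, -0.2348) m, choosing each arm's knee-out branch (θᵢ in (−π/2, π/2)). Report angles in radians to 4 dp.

θ₁ = 1.1345, θ₂ = -0.0868, θ₃ = 0.6106

arm 1 (φ=0.0°): x'=-0.0799, y'=0.0454
  A cos θ + B sin θ = C:  0.2399·cos θ + -0.2348·sin θ = -0.1114
  √(A²+B²)=0.3357;  θ1 = -0.7747+1.9092 ≈ 1.1345
rotate P by −φ2: (0.0793, 0.0465, -0.2348)
  A=0.0807, B=-0.2348, C=(l²−L²−A²−y'²−z²)/(2L)=0.1008
  θ2 = atan2(B,A) + arccos(C/0.2483) = -0.0868
φ3=240.0° → target in arm frame (0.0006, -0.0919)
  A=0.1594, B=-0.2348, C=(l²−L²−A²−y'²−z²)/(2L)=-0.0041
  γ=atan2(-0.2348,0.1594)=-0.9745;  ψ=arccos(-0.0143)=1.5851;  θ3=γ+ψ≈0.6106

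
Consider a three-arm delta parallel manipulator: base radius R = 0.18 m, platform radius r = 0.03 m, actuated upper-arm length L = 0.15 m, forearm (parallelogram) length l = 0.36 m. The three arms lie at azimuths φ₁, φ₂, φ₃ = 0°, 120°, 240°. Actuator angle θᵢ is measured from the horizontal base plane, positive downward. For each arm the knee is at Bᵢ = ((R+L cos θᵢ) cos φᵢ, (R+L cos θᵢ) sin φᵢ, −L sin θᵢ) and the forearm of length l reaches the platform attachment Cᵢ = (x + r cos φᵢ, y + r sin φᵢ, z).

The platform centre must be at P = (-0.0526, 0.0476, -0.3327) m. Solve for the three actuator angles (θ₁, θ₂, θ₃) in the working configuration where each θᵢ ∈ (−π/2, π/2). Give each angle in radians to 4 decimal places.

rotate P by −φ1: (-0.0526, 0.0476, -0.3327)
  A cos θ + B sin θ = C:  0.2026·cos θ + -0.3327·sin θ = -0.1563
  γ=atan2(-0.3327,0.2026)=-1.0238;  ψ=arccos(-0.4014)=1.9838;  θ1=γ+ψ≈0.9600
rotate P by −φ2: (0.0675, 0.0218, -0.3327)
  A cos θ + B sin θ = C:  0.0825·cos θ + -0.3327·sin θ = -0.0362
  θ2 = atan2(B,A) + arccos(C/0.3428) = 0.3489
arm 3 (φ=240.0°): x'=-0.0149, y'=-0.0694
  A=0.1649, B=-0.3327, C=(l²−L²−A²−y'²−z²)/(2L)=-0.1187
  γ=atan2(-0.3327,0.1649)=-1.1106;  ψ=arccos(-0.3196)=1.8961;  θ3=γ+ψ≈0.7855

θ₁ = 0.9600, θ₂ = 0.3489, θ₃ = 0.7855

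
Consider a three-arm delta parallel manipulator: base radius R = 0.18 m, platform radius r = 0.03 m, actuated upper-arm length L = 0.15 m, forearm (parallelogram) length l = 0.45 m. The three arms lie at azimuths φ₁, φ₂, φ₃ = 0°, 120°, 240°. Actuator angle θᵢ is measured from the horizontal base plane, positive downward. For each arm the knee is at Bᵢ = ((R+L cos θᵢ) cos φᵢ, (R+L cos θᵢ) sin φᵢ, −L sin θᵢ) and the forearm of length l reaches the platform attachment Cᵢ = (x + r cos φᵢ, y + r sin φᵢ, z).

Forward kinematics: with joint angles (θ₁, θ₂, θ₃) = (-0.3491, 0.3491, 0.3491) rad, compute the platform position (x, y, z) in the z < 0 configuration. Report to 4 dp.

arm 1 at φ=0.0°: e+L cos θ1 = 0.2910;  centre 1 = (0.2910, 0.0000, 0.0513)
φ2=120.0°: virtual centre (-0.1455, 0.2520, -0.0513), radius l
centre 3 = (0.2910·cos240.0°, 0.2910·sin240.0°, -0.0513) = (-0.1455, -0.2520, -0.0513)
|centre ₂|²−|centre ₁|² = 0.0000;  |centre ₃|²−|centre ₁|² = 0.0000
plane₁₂: -0.8729x+0.5039y+-0.2052z = 0.0000
det = 0.8797;  x = 0.0000+-0.2351z,  y = 0.0000+0.0000z
sphere 1 gives Az²+Bz+C=0 with A=1.0553, B=0.0342, C=-0.1152;  B²−4AC=0.4875;  roots -0.3470, 0.3146;  negative root z = -0.3470
x = 0.0816, y = 0.0000

(0.0816, 0.0000, -0.3470)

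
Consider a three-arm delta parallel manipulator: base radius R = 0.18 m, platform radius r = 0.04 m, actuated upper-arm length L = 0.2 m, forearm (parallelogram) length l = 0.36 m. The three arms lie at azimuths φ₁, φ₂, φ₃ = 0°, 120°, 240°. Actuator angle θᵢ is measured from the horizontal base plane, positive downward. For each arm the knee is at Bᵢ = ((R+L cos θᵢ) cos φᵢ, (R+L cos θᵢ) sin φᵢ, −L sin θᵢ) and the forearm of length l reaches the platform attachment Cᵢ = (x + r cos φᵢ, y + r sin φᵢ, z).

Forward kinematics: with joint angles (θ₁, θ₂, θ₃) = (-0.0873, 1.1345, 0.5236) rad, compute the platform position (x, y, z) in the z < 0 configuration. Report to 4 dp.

O1 = (0.3392·cos0.0°, 0.3392·sin0.0°, 0.0174) = (0.3392, 0.0000, 0.0174)
O2 = (0.2245·cos120.0°, 0.2245·sin120.0°, -0.1813) = (-0.1123, 0.1944, -0.1813)
φ3=240.0°: virtual centre (-0.1566, -0.2712, -0.1000), radius l
|O₂|²−|O₁|² = -0.0321;  |O₃|²−|O₁|² = -0.0073
linear system: -0.9030x+0.3889y = -0.0321−-0.3974z; -0.9917x+-0.5425y = -0.0073−-0.2349z
Cramer: x(z) = 0.0231-0.3506z;  y(z) = -0.0289+0.2079z
quadratic in z: (1.1661)z²+(0.1748)z+(-0.0285)=0, √Δ=0.4046 → z ∈ {-0.2484, 0.0985}; z = -0.2484 (taking z<0)
x = 0.1102, y = -0.0805

(0.1102, -0.0805, -0.2484)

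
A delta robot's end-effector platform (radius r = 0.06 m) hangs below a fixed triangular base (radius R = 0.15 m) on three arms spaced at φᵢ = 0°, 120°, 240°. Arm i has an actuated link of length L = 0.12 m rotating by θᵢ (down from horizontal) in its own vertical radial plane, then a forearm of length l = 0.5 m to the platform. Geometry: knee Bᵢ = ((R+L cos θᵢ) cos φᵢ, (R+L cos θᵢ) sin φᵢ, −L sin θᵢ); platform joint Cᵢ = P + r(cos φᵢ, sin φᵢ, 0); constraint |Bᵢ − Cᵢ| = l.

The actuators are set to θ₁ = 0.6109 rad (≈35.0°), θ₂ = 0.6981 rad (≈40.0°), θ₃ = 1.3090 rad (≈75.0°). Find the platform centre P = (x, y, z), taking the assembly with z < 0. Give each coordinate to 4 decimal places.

arm 1 at φ=0.0°: e+L cos θ1 = 0.1883;  centre 1 = (0.1883, 0.0000, -0.0688)
arm 2 at φ=120.0°: e+L cos θ2 = 0.1819;  centre 2 = (-0.0910, 0.1576, -0.0771)
φ3=240.0°: virtual centre (-0.0605, -0.1048, -0.1159), radius l
subtract pairs → two planes through P
[-0.5585 0.3151 -0.0166]·P = -0.0011;  [-0.4976 -0.2097 -0.0942]·P = -0.0121
det = 0.2739;  x = 0.0148+-0.1210z,  y = 0.0226+-0.1618z
into |P−centre ₁|² = l²: 1.0408z² + 0.1723z + -0.2147 = 0;  Δ = 0.9234;  z = -0.5444 or 0.3788 → z<0 root = -0.5444
x = 0.0807, y = 0.1107

(0.0807, 0.1107, -0.5444)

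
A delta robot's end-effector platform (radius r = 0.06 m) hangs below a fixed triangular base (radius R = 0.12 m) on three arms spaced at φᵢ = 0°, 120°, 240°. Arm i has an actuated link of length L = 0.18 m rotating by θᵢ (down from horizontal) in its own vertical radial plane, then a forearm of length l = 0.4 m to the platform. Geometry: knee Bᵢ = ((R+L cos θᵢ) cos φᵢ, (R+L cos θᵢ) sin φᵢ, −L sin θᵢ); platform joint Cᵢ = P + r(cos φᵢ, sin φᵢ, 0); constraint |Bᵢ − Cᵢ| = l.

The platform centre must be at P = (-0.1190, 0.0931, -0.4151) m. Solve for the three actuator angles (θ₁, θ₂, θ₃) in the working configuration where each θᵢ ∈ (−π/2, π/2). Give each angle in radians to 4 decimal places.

θ₁ = 0.9597, θ₂ = 0.1743, θ₃ = 0.6981

arm 1 (φ=0.0°): x'=-0.1190, y'=0.0931
  A=0.1790, B=-0.4151, C=(l²−L²−A²−y'²−z²)/(2L)=-0.2373
  γ=atan2(-0.4151,0.1790)=-1.1637;  ψ=arccos(-0.5249)=2.1234;  θ1=γ+ψ≈0.9597
φ2=120.0° → target in arm frame (0.1401, 0.0565)
  A=-0.0801, B=-0.4151, C=(l²−L²−A²−y'²−z²)/(2L)=-0.1509
  θ2 = atan2(B,A) + arccos(C/0.4228) = 0.1743
rotate P by −φ3: (-0.0211, -0.1496, -0.4151)
  A=0.0811, B=-0.4151, C=(l²−L²−A²−y'²−z²)/(2L)=-0.2046
  θ3 = atan2(B,A) + arccos(C/0.4230) = 0.6981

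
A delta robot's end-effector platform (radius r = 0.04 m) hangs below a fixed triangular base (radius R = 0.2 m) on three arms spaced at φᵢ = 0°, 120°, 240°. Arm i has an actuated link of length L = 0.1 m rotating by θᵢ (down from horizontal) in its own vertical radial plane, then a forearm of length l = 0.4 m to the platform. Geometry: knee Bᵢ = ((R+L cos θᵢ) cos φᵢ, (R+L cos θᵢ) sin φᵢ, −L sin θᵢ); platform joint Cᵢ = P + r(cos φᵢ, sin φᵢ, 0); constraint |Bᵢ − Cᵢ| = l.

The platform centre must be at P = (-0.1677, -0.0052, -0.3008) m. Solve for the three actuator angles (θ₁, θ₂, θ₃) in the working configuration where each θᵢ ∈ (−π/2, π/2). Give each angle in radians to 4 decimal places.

φ1=0.0° → target in arm frame (-0.1677, -0.0052)
  A cos θ + B sin θ = C:  0.3277·cos θ + -0.3008·sin θ = -0.2395
  √(A²+B²)=0.4448;  θ1 = -0.7426+2.1393 ≈ 1.3967
rotate P by −φ2: (0.0793, 0.1478, -0.3008)
  A cos θ + B sin θ = C:  0.0807·cos θ + -0.3008·sin θ = 0.1558
  θ2 = atan2(B,A) + arccos(C/0.3114) = -0.2620
rotate P by −φ3: (0.0884, -0.1426, -0.3008)
  A=0.0716, B=-0.3008, C=(l²−L²−A²−y'²−z²)/(2L)=0.1702
  θ3 = atan2(B,A) + arccos(C/0.3092) = -0.3491

θ₁ = 1.3967, θ₂ = -0.2620, θ₃ = -0.3491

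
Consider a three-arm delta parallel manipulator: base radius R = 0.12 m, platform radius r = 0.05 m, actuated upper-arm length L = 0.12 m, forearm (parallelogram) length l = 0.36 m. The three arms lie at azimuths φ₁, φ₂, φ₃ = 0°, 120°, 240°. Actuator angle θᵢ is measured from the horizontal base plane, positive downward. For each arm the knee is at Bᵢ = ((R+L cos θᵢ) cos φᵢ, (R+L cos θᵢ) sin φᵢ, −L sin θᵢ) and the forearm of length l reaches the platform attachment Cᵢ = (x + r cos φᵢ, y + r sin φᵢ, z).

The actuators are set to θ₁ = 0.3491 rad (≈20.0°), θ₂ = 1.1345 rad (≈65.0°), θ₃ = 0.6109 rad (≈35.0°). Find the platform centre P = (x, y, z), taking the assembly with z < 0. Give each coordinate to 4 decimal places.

(0.0880, -0.0821, -0.3785)

arm 1 at φ=0.0°: (R−r)+L cos θ1 = 0.1828;  centre 1 = (0.1828, 0.0000, -0.0410)
arm 2 at φ=120.0°: (R−r)+L cos θ2 = 0.1207;  centre 2 = (-0.0604, 0.1045, -0.1088)
φ3=240.0°: virtual centre (-0.0841, -0.1457, -0.0688), radius l
|centre ₂|²−|centre ₁|² = -0.0087;  |centre ₃|²−|centre ₁|² = -0.0020
plane₁₂: -0.4862x+0.2091y+-0.1354z = -0.0087
Cramer: x(z) = 0.0117-0.2017z;  y(z) = -0.0144+0.1787z
quadratic in z: (1.0726)z²+(0.1460)z+(-0.0984)=0, √Δ=0.6661 → z ∈ {-0.3785, 0.2424}; z = -0.3785 (taking z<0)
x = 0.0880, y = -0.0821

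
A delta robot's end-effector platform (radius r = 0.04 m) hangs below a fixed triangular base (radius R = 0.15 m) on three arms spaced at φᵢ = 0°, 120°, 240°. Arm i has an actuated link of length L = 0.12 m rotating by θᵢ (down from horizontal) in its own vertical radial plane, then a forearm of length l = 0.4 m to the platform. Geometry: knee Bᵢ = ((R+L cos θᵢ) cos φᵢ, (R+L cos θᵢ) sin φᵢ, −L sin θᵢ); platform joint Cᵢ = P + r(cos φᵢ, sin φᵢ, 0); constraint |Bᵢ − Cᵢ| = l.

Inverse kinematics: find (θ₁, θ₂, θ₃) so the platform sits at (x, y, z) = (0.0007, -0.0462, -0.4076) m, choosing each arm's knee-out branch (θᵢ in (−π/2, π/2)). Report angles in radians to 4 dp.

φ1=0.0° → target in arm frame (0.0007, -0.0462)
  e−x'=0.1093;  (l²−L²−(e−x')²−y'²−z²)/2L = -0.1442
  θ1 = atan2(B,A) + arccos(C/0.4220) = 0.6108
φ2=120.0° → target in arm frame (-0.0404, 0.0225)
  e−x'=0.1504;  (l²−L²−(e−x')²−y'²−z²)/2L = -0.1819
  γ=atan2(-0.4076,0.1504)=-1.2174;  ψ=arccos(-0.4187)=2.0028;  θ2=γ+ψ≈0.7854
rotate P by −φ3: (0.0397, 0.0237, -0.4076)
  A=0.0703, B=-0.4076, C=(l²−L²−A²−y'²−z²)/(2L)=-0.1085
  γ=atan2(-0.4076,0.0703)=-1.3999;  ψ=arccos(-0.2624)=1.8363;  θ3=γ+ψ≈0.4364

θ₁ = 0.6108, θ₂ = 0.7854, θ₃ = 0.4364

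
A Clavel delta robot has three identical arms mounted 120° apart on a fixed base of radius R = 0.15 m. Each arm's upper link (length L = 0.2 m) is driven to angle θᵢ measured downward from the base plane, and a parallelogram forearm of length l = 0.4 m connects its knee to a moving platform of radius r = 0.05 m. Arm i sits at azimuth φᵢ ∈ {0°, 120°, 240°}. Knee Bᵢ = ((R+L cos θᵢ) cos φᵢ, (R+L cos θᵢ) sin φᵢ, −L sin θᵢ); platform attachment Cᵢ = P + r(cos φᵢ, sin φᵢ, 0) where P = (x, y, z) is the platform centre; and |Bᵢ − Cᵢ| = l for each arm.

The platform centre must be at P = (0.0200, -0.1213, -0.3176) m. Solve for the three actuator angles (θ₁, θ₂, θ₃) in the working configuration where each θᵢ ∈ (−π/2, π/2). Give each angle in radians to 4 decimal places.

θ₁ = 0.2619, θ₂ = 0.7853, θ₃ = -0.0871

rotate P by −φ1: (0.0200, -0.1213, -0.3176)
  e−x'=0.0800;  (l²−L²−(e−x')²−y'²−z²)/2L = -0.0050
  θ1 = atan2(B,A) + arccos(C/0.3275) = 0.2619
φ2=120.0° → target in arm frame (-0.1150, 0.0433)
  e−x'=0.2150;  (l²−L²−(e−x')²−y'²−z²)/2L = -0.0725
  √(A²+B²)=0.3836;  θ2 = -0.9756+1.7609 ≈ 0.7853
rotate P by −φ3: (0.0950, 0.0780, -0.3176)
  A cos θ + B sin θ = C:  0.0050·cos θ + -0.3176·sin θ = 0.0326
  √(A²+B²)=0.3176;  θ3 = -1.5552+1.4681 ≈ -0.0871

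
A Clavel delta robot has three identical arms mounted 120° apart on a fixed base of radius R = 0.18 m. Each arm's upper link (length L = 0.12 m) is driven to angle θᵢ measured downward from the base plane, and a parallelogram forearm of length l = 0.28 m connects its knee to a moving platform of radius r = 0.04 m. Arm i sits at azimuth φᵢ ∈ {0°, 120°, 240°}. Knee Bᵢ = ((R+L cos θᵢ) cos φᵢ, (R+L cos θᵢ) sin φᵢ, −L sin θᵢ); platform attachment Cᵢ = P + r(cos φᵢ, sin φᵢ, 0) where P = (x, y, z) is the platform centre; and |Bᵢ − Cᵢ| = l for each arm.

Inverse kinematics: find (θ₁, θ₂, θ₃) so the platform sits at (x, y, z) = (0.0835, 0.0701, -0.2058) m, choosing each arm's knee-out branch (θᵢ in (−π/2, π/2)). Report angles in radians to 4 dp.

θ₁ = 0.0004, θ₂ = 0.6108, θ₃ = 1.3961

rotate P by −φ1: (0.0835, 0.0701, -0.2058)
  e−x'=0.0565;  (l²−L²−(e−x')²−y'²−z²)/2L = 0.0564
  γ=atan2(-0.2058,0.0565)=-1.3029;  ψ=arccos(0.2644)=1.3033;  θ1=γ+ψ≈0.0004
φ2=120.0° → target in arm frame (0.0190, -0.1074)
  e−x'=0.1210;  (l²−L²−(e−x')²−y'²−z²)/2L = -0.0189
  γ=atan2(-0.2058,0.1210)=-1.0391;  ψ=arccos(-0.0791)=1.6500;  θ2=γ+ψ≈0.6108
φ3=240.0° → target in arm frame (-0.1025, 0.0373)
  A cos θ + B sin θ = C:  0.2425·cos θ + -0.2058·sin θ = -0.1605
  √(A²+B²)=0.3180;  θ3 = -0.7038+2.0999 ≈ 1.3961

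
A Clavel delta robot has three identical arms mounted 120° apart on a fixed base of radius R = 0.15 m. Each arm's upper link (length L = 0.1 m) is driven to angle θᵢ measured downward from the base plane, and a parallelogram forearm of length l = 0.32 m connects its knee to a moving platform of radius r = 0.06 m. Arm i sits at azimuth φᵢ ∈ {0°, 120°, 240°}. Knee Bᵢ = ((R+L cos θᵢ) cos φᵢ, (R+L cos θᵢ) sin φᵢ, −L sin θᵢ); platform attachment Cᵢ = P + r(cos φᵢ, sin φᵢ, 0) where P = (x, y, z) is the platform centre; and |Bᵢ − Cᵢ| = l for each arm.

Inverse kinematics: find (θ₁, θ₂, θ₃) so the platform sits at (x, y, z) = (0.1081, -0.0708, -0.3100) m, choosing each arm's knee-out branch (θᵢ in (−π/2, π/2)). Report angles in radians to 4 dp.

θ₁ = 0.0878, θ₂ = 1.3091, θ₃ = 0.6984

arm 1 (φ=0.0°): x'=0.1081, y'=-0.0708
  A cos θ + B sin θ = C:  -0.0181·cos θ + -0.3100·sin θ = -0.0452
  √(A²+B²)=0.3105;  θ1 = -1.6291+1.7169 ≈ 0.0878
φ2=120.0° → target in arm frame (-0.1154, -0.0582)
  A cos θ + B sin θ = C:  0.2054·cos θ + -0.3100·sin θ = -0.2463
  γ=atan2(-0.3100,0.2054)=-0.9857;  ψ=arccos(-0.6624)=2.2948;  θ2=γ+ψ≈1.3091
rotate P by −φ3: (0.0073, 0.1290, -0.3100)
  e−x'=0.0827;  (l²−L²−(e−x')²−y'²−z²)/2L = -0.1360
  √(A²+B²)=0.3209;  θ3 = -1.3100+2.0084 ≈ 0.6984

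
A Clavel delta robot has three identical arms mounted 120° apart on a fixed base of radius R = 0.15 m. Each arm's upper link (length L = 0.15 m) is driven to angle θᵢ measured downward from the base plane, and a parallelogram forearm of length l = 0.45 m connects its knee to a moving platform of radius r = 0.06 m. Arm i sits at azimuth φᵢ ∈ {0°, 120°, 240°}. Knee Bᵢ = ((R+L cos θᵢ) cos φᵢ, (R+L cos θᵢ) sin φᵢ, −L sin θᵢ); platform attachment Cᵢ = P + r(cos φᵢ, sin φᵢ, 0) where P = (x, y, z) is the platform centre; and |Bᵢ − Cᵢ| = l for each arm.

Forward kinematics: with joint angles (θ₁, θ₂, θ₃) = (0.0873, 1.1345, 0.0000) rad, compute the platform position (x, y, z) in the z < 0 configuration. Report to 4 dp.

(0.0968, -0.1924, -0.3940)

O1 = (0.2394·cos0.0°, 0.2394·sin0.0°, -0.0131) = (0.2394, 0.0000, -0.0131)
O2 = (0.1534·cos120.0°, 0.1534·sin120.0°, -0.1359) = (-0.0767, 0.1328, -0.1359)
arm 3 at φ=240.0°: e+L cos θ3 = 0.2400;  O3 = (-0.1200, -0.2078, 0.0000)
|O₂|²−|O₁|² = -0.0155;  |O₃|²−|O₁|² = 0.0001
plane₁₂: -0.6322x+0.2657y+-0.2457z = -0.0155
det = 0.4538;  x = 0.0141+-0.2098z,  y = -0.0247+0.4257z
into |P−O₁|² = l²: 1.2252z² + 0.0997z + -0.1510 = 0;  Δ = 0.7498;  z = -0.3940 or 0.3127 → z<0 root = -0.3940
x = 0.0968, y = -0.1924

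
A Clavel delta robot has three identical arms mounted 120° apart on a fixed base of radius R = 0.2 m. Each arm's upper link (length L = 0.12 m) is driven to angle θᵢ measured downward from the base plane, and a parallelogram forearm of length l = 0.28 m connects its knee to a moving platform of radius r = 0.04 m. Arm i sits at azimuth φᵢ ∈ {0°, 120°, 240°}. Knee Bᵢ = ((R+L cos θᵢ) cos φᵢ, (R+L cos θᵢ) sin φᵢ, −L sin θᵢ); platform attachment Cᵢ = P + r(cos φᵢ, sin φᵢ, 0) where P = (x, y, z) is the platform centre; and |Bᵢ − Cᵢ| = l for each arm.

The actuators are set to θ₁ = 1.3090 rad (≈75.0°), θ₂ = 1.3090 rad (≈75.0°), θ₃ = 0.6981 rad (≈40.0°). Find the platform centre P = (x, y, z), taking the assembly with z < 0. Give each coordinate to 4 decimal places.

arm 1 at φ=0.0°: (R−r)+L cos θ1 = 0.1911;  centre 1 = (0.1911, 0.0000, -0.1159)
arm 2 at φ=120.0°: (R−r)+L cos θ2 = 0.1911;  centre 2 = (-0.0955, 0.1655, -0.1159)
centre 3 = (0.2519·cos240.0°, 0.2519·sin240.0°, -0.0771) = (-0.1260, -0.2182, -0.0771)
eliminate P² terms by subtracting sphere 1 from 2 and 3
[-0.5732 0.3309 0.0000]·P = 0.0000;  [-0.6340 -0.4364 0.0776]·P = 0.0195
det = 0.4599;  x = -0.0140+0.0558z,  y = -0.0243+0.0967z
quadratic in z: (1.0125)z²+(0.2042)z+(-0.0223)=0, √Δ=0.3635 → z ∈ {-0.2804, 0.0786}; z = -0.2804 (taking z<0)
x = -0.0297, y = -0.0514

(-0.0297, -0.0514, -0.2804)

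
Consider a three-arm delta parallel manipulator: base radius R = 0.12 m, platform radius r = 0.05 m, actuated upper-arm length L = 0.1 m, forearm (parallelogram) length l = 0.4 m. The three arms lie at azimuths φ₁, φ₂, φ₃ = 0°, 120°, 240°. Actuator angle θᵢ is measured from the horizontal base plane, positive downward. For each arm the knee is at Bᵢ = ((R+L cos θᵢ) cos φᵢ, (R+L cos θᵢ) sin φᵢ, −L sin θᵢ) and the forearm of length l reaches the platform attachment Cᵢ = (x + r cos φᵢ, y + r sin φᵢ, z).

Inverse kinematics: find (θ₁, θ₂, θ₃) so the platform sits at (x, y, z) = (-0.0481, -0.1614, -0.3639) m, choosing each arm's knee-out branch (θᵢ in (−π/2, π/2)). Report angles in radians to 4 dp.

θ₁ = 0.6112, θ₂ = 0.8728, θ₃ = -0.3489

rotate P by −φ1: (-0.0481, -0.1614, -0.3639)
  e−x'=0.1181;  (l²−L²−(e−x')²−y'²−z²)/2L = -0.1121
  θ1 = atan2(B,A) + arccos(C/0.3826) = 0.6112
arm 2 (φ=120.0°): x'=-0.1157, y'=0.1224
  A cos θ + B sin θ = C:  0.1857·cos θ + -0.3639·sin θ = -0.1594
  θ2 = atan2(B,A) + arccos(C/0.4086) = 0.8728
φ3=240.0° → target in arm frame (0.1638, 0.0390)
  e−x'=-0.0938;  (l²−L²−(e−x')²−y'²−z²)/2L = 0.0362
  √(A²+B²)=0.3758;  θ3 = -1.8231+1.4742 ≈ -0.3489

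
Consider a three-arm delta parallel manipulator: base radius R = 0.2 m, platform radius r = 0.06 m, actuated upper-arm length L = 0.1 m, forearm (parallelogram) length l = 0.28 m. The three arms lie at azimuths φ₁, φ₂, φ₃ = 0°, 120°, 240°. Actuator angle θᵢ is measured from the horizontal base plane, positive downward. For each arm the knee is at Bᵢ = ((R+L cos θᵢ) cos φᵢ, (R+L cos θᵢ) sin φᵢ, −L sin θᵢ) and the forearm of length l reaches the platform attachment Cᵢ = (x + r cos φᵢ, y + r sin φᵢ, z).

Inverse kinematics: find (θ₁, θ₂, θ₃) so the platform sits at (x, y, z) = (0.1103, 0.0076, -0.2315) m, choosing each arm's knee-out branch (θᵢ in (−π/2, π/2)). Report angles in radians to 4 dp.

θ₁ = -0.1740, θ₂ = 1.2219, θ₃ = 1.3094

arm 1 (φ=0.0°): x'=0.1103, y'=0.0076
  A=0.0297, B=-0.2315, C=(l²−L²−A²−y'²−z²)/(2L)=0.0693
  √(A²+B²)=0.2334;  θ1 = -1.4432+1.2692 ≈ -0.1740
rotate P by −φ2: (-0.0486, -0.0993, -0.2315)
  e−x'=0.1886;  (l²−L²−(e−x')²−y'²−z²)/2L = -0.1531
  √(A²+B²)=0.2986;  θ2 = -0.8872+2.1091 ≈ 1.2219
rotate P by −φ3: (-0.0617, 0.0917, -0.2315)
  A=0.2017, B=-0.2315, C=(l²−L²−A²−y'²−z²)/(2L)=-0.1715
  θ3 = atan2(B,A) + arccos(C/0.3071) = 1.3094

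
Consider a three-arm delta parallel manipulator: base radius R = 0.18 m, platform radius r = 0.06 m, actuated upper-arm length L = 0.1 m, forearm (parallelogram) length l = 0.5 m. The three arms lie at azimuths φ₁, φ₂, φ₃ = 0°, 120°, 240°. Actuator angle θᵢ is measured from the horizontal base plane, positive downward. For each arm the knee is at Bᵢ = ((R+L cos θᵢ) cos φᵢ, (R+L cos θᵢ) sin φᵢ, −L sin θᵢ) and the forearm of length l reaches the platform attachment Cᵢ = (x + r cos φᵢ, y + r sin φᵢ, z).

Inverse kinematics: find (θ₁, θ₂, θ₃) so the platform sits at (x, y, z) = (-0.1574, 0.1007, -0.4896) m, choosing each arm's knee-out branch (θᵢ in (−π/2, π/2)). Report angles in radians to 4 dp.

θ₁ = 1.3963, θ₂ = 0.0002, θ₃ = 0.7854

arm 1 (φ=0.0°): x'=-0.1574, y'=0.1007
  A=0.2774, B=-0.4896, C=(l²−L²−A²−y'²−z²)/(2L)=-0.4340
  √(A²+B²)=0.5627;  θ1 = -1.0553+2.4516 ≈ 1.3963
arm 2 (φ=120.0°): x'=0.1659, y'=0.0860
  e−x'=-0.0459;  (l²−L²−(e−x')²−y'²−z²)/2L = -0.0460
  γ=atan2(-0.4896,-0.0459)=-1.6643;  ψ=arccos(-0.0936)=1.6645;  θ2=γ+ψ≈0.0002
arm 3 (φ=240.0°): x'=-0.0085, y'=-0.1867
  A cos θ + B sin θ = C:  0.1285·cos θ + -0.4896·sin θ = -0.2553
  θ3 = atan2(B,A) + arccos(C/0.5062) = 0.7854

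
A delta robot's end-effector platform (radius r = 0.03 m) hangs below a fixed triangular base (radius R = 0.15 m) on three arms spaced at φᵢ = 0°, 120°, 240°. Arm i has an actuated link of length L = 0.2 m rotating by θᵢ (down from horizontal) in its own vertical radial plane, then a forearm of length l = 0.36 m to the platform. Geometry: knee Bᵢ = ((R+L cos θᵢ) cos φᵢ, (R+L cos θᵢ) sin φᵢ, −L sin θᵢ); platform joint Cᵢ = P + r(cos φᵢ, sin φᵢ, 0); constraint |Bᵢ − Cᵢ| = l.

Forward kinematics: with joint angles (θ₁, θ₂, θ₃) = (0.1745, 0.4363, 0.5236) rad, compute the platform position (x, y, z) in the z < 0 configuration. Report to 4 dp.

(0.0375, 0.0100, -0.2614)

arm 1 at φ=0.0°: ρ1 = 0.3170;  O1 = (0.3170, 0.0000, -0.0347)
O2 = (0.3013·cos120.0°, 0.3013·sin120.0°, -0.0845) = (-0.1506, 0.2609, -0.0845)
O3 = (0.2932·cos240.0°, 0.2932·sin240.0°, -0.1000) = (-0.1466, -0.2539, -0.1000)
subtract pairs → two planes through P
linear system: -0.9352x+0.5218y = -0.0038−-0.0996z; -0.9271x+-0.5078y = -0.0057−-0.1306z
Cramer: x(z) = 0.0051-0.1238z;  y(z) = 0.0019-0.0310z
sphere 1 gives Az²+Bz+C=0 with A=1.0163, B=0.1466, C=-0.0311;  B²−4AC=0.1480;  roots -0.2614, 0.1172;  negative root z = -0.2614
x = 0.0375, y = 0.0100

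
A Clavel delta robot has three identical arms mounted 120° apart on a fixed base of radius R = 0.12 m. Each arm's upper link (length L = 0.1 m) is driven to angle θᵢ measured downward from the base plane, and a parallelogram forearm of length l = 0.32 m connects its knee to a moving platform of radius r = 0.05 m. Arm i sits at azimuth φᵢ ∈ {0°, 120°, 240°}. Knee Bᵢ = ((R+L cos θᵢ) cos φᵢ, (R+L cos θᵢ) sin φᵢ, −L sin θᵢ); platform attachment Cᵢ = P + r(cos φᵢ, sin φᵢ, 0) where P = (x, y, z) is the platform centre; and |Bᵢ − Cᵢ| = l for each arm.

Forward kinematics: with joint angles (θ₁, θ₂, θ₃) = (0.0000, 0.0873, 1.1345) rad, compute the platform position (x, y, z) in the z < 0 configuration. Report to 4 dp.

(0.0792, 0.1205, -0.2822)

arm 1 at φ=0.0°: (R−r)+L cos θ1 = 0.1700;  S1 = (0.1700, 0.0000, 0.0000)
S2 = (0.1696·cos120.0°, 0.1696·sin120.0°, -0.0087) = (-0.0848, 0.1469, -0.0087)
arm 3 at φ=240.0°: (R−r)+L cos θ3 = 0.1123;  S3 = (-0.0561, -0.0972, -0.0906)
subtract pairs → two planes through P
plane₁₂: -0.5096x+0.2938y+-0.0174z = -0.0001
det = 0.2320;  x = 0.0103+-0.2442z,  y = 0.0177+-0.3642z
sphere 1 gives Az²+Bz+C=0 with A=1.1923, B=0.0651, C=-0.0766;  B²−4AC=0.3695;  roots -0.2822, 0.2276;  negative root z = -0.2822
x = 0.0792, y = 0.1205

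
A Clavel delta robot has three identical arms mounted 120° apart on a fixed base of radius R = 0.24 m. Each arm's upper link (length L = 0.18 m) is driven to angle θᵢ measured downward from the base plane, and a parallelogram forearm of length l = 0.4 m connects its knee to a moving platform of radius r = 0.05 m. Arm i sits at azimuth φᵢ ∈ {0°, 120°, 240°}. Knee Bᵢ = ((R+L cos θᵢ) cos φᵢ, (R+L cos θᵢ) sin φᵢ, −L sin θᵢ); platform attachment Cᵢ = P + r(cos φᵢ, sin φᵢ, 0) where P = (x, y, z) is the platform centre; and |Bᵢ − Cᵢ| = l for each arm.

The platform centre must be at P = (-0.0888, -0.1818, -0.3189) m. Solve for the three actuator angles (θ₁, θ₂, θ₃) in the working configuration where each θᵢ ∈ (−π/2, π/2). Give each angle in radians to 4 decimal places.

arm 1 (φ=0.0°): x'=-0.0888, y'=-0.1818
  A=0.2788, B=-0.3189, C=(l²−L²−A²−y'²−z²)/(2L)=-0.2358
  θ1 = atan2(B,A) + arccos(C/0.4236) = 1.3087
rotate P by −φ2: (-0.1130, 0.1678, -0.3189)
  A=0.3030, B=-0.3189, C=(l²−L²−A²−y'²−z²)/(2L)=-0.2614
  √(A²+B²)=0.4399;  θ2 = -0.8109+2.2070 ≈ 1.3961
rotate P by −φ3: (0.2018, 0.0140, -0.3189)
  A=-0.0118, B=-0.3189, C=(l²−L²−A²−y'²−z²)/(2L)=0.0710
  γ=atan2(-0.3189,-0.0118)=-1.6079;  ψ=arccos(0.2225)=1.3464;  θ3=γ+ψ≈-0.2615

θ₁ = 1.3087, θ₂ = 1.3961, θ₃ = -0.2615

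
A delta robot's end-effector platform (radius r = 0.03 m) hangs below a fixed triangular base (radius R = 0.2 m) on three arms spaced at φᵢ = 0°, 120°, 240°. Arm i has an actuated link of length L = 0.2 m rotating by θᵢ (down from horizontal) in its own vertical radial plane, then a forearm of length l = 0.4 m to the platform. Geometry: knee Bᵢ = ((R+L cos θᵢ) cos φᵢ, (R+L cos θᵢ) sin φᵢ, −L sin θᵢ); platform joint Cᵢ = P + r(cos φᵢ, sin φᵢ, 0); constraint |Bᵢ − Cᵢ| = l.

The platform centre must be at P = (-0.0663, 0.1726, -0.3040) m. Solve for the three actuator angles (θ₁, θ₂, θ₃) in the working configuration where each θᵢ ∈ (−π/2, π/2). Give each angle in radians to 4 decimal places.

φ1=0.0° → target in arm frame (-0.0663, 0.1726)
  e−x'=0.2363;  (l²−L²−(e−x')²−y'²−z²)/2L = -0.1451
  θ1 = atan2(B,A) + arccos(C/0.3850) = 1.0472
φ2=120.0° → target in arm frame (0.1826, -0.0289)
  A cos θ + B sin θ = C:  -0.0126·cos θ + -0.3040·sin θ = 0.0665
  √(A²+B²)=0.3043;  θ2 = -1.6123+1.3505 ≈ -0.2618
arm 3 (φ=240.0°): x'=-0.1163, y'=-0.1437
  A=0.2863, B=-0.3040, C=(l²−L²−A²−y'²−z²)/(2L)=-0.1876
  √(A²+B²)=0.4176;  θ3 = -0.8153+2.0368 ≈ 1.2215

θ₁ = 1.0472, θ₂ = -0.2618, θ₃ = 1.2215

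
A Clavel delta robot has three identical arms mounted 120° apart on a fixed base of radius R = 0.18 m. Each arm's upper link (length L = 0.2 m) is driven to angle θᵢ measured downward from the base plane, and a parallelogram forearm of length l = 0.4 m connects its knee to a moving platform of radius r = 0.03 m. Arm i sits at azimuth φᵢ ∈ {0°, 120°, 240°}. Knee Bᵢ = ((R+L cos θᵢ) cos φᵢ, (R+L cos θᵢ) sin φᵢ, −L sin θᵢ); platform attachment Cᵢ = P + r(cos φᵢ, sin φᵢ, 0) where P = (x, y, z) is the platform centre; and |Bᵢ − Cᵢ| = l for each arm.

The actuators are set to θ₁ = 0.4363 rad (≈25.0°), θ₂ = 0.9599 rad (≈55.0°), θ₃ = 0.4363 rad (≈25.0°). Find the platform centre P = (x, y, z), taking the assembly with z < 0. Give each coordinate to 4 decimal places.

centre 1 = (0.3313·cos0.0°, 0.3313·sin0.0°, -0.0845) = (0.3313, 0.0000, -0.0845)
arm 2 at φ=120.0°: e+L cos θ2 = 0.2647;  centre 2 = (-0.1324, 0.2293, -0.1638)
centre 3 = (0.3313·cos240.0°, 0.3313·sin240.0°, -0.0845) = (-0.1656, -0.2869, -0.0845)
|centre ₂|²−|centre ₁|² = -0.0200;  |centre ₃|²−|centre ₁|² = 0.0000
linear system: -0.9272x+0.4585y = -0.0200−-0.1586z; -0.9938x+-0.5738y = 0.0000−0.0000z
Cramer: x(z) = 0.0116-0.0921z;  y(z) = -0.0201+0.1596z
into |P−centre ₁|² = l²: 1.0340z² + 0.2215z + -0.0503 = 0;  Δ = 0.2570;  z = -0.3523 or 0.1380 → z<0 root = -0.3523
x = 0.0441, y = -0.0763

(0.0441, -0.0763, -0.3523)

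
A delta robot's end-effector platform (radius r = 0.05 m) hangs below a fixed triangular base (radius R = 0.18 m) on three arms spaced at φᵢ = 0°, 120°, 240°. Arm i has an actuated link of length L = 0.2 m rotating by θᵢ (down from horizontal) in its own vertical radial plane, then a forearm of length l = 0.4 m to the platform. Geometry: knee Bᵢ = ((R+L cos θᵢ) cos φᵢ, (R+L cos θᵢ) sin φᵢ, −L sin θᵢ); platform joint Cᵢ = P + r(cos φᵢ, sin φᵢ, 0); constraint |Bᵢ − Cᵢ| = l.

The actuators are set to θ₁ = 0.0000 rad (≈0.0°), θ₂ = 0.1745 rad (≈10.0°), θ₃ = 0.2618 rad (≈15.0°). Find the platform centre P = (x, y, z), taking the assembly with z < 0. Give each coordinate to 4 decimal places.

φ1=0.0°: virtual centre (0.3300, 0.0000, 0.0000), radius l
S2 = (0.3270·cos120.0°, 0.3270·sin120.0°, -0.0347) = (-0.1635, 0.2832, -0.0347)
S3 = (0.3232·cos240.0°, 0.3232·sin240.0°, -0.0518) = (-0.1616, -0.2799, -0.0518)
|S₂|²−|S₁|² = -0.0008;  |S₃|²−|S₁|² = -0.0018
plane₁₂: -0.9870x+0.5663y+-0.0694z = -0.0008
det = 1.1093;  x = 0.0013+-0.0879z,  y = 0.0009+-0.0306z
sphere 1 gives Az²+Bz+C=0 with A=1.0087, B=0.0577, C=-0.0520;  B²−4AC=0.2130;  roots -0.2574, 0.2001;  negative root z = -0.2574
x = 0.0239, y = 0.0087

(0.0239, 0.0087, -0.2574)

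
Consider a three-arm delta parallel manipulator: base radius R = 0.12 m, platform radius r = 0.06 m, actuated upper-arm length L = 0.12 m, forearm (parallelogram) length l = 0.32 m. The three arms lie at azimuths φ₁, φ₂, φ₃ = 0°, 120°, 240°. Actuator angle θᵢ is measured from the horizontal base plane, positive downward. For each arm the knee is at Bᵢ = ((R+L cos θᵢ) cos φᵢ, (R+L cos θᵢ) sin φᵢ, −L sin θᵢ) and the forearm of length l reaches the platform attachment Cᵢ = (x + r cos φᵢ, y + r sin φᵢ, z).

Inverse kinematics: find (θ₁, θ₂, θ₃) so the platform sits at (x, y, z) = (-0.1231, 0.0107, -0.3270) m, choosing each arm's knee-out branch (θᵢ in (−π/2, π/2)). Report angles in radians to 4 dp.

θ₁ = 1.1347, θ₂ = 0.3493, θ₃ = 0.4368

φ1=0.0° → target in arm frame (-0.1231, 0.0107)
  A cos θ + B sin θ = C:  0.1831·cos θ + -0.3270·sin θ = -0.2190
  √(A²+B²)=0.3748;  θ1 = -1.0604+2.1950 ≈ 1.1347
rotate P by −φ2: (0.0708, 0.1013, -0.3270)
  A=-0.0108, B=-0.3270, C=(l²−L²−A²−y'²−z²)/(2L)=-0.1221
  γ=atan2(-0.3270,-0.0108)=-1.6039;  ψ=arccos(-0.3731)=1.9532;  θ2=γ+ψ≈0.3493
rotate P by −φ3: (0.0523, -0.1120, -0.3270)
  A=0.0077, B=-0.3270, C=(l²−L²−A²−y'²−z²)/(2L)=-0.1313
  γ=atan2(-0.3270,0.0077)=-1.5472;  ψ=arccos(-0.4016)=1.9840;  θ3=γ+ψ≈0.4368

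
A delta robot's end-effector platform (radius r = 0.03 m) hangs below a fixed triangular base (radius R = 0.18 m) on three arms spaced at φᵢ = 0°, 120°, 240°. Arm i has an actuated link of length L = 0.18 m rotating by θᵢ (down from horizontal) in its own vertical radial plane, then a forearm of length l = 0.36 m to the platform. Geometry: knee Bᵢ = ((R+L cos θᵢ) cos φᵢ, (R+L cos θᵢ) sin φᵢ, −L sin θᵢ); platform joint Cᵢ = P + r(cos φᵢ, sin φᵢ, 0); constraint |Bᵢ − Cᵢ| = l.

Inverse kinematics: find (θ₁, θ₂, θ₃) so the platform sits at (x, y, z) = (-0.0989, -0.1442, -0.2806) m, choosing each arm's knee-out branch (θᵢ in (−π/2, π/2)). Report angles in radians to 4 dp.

θ₁ = 1.2218, θ₂ = 1.1343, θ₃ = -0.2618

φ1=0.0° → target in arm frame (-0.0989, -0.1442)
  A=0.2489, B=-0.2806, C=(l²−L²−A²−y'²−z²)/(2L)=-0.1786
  θ1 = atan2(B,A) + arccos(C/0.3751) = 1.2218
φ2=120.0° → target in arm frame (-0.0754, 0.1577)
  e−x'=0.2254;  (l²−L²−(e−x')²−y'²−z²)/2L = -0.1590
  θ2 = atan2(B,A) + arccos(C/0.3599) = 1.1343
arm 3 (φ=240.0°): x'=0.1743, y'=-0.0135
  A cos θ + B sin θ = C:  -0.0243·cos θ + -0.2806·sin θ = 0.0491
  √(A²+B²)=0.2817;  θ3 = -1.6573+1.3955 ≈ -0.2618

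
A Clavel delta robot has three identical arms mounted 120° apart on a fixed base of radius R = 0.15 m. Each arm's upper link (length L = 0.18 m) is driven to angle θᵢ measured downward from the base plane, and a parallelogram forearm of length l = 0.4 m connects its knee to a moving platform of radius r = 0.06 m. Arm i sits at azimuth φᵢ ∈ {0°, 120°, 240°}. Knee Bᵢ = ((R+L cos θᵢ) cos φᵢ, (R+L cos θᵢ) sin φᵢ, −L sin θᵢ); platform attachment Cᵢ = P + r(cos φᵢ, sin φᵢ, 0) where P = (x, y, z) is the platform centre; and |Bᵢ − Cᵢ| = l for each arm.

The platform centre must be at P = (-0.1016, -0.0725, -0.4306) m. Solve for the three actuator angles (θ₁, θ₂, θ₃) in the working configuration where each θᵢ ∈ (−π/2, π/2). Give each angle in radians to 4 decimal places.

θ₁ = 1.0474, θ₂ = 0.7854, θ₃ = 0.3494

φ1=0.0° → target in arm frame (-0.1016, -0.0725)
  e−x'=0.1916;  (l²−L²−(e−x')²−y'²−z²)/2L = -0.2772
  θ1 = atan2(B,A) + arccos(C/0.4713) = 1.0474
φ2=120.0° → target in arm frame (-0.0120, 0.1242)
  e−x'=0.1020;  (l²−L²−(e−x')²−y'²−z²)/2L = -0.2324
  θ2 = atan2(B,A) + arccos(C/0.4425) = 0.7854
φ3=240.0° → target in arm frame (0.1136, -0.0517)
  A=-0.0236, B=-0.4306, C=(l²−L²−A²−y'²−z²)/(2L)=-0.1696
  √(A²+B²)=0.4312;  θ3 = -1.6255+1.9749 ≈ 0.3494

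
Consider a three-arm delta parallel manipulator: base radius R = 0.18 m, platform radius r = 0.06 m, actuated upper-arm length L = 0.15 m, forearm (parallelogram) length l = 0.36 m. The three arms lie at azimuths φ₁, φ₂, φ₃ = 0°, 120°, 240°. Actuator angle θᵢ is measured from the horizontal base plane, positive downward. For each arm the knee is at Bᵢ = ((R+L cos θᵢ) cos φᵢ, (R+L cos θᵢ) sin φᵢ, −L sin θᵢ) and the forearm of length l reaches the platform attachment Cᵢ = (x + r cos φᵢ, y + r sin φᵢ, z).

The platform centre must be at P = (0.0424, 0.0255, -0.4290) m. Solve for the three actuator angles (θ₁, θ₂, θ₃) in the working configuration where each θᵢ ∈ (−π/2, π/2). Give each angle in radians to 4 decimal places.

θ₁ = 0.8725, θ₂ = 1.0471, θ₃ = 1.2216

rotate P by −φ1: (0.0424, 0.0255, -0.4290)
  e−x'=0.0776;  (l²−L²−(e−x')²−y'²−z²)/2L = -0.2787
  √(A²+B²)=0.4360;  θ1 = -1.3918+2.2644 ≈ 0.8725
arm 2 (φ=120.0°): x'=0.0009, y'=-0.0495
  A=0.1191, B=-0.4290, C=(l²−L²−A²−y'²−z²)/(2L)=-0.3119
  θ2 = atan2(B,A) + arccos(C/0.4452) = 1.0471
rotate P by −φ3: (-0.0433, 0.0240, -0.4290)
  A=0.1633, B=-0.4290, C=(l²−L²−A²−y'²−z²)/(2L)=-0.3473
  θ3 = atan2(B,A) + arccos(C/0.4590) = 1.2216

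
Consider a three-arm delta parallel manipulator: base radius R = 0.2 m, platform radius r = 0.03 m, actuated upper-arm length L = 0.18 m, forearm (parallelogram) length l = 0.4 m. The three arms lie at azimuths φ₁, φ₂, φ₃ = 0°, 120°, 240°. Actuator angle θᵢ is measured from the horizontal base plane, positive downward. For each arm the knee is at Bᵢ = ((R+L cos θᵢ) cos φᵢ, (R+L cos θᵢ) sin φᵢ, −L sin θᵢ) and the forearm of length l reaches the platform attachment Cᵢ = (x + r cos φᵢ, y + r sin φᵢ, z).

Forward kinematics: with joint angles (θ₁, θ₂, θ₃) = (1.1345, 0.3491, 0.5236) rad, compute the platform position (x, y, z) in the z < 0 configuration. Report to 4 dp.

φ1=0.0°: virtual centre (0.2461, 0.0000, -0.1631), radius l
centre 2 = (0.3391·cos120.0°, 0.3391·sin120.0°, -0.0616) = (-0.1696, 0.2937, -0.0616)
centre 3 = (0.3259·cos240.0°, 0.3259·sin240.0°, -0.0900) = (-0.1629, -0.2822, -0.0900)
|centre ₂|²−|centre ₁|² = 0.0316;  |centre ₃|²−|centre ₁|² = 0.0271
plane₁₂: -0.8313x+0.5874y+0.2031z = 0.0316
Cramer: x(z) = -0.0356+0.2112z;  y(z) = 0.0035-0.0469z
quadratic in z: (1.0468)z²+(0.2070)z+(-0.0540)=0, √Δ=0.5188 → z ∈ {-0.3466, 0.1489}; z = -0.3466 (taking z<0)
x = -0.1088, y = 0.0198

(-0.1088, 0.0198, -0.3466)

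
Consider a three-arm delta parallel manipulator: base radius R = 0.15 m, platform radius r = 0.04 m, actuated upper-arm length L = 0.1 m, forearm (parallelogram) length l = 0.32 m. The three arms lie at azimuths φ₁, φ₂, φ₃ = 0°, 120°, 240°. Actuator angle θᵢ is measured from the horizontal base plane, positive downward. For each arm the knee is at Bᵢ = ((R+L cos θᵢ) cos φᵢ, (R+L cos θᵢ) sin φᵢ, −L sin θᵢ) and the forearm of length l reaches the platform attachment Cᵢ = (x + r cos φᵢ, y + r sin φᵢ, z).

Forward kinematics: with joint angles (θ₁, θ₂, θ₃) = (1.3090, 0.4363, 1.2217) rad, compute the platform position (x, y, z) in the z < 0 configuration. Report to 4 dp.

arm 1 at φ=0.0°: ρ1 = 0.1359;  O1 = (0.1359, 0.0000, -0.0966)
O2 = (0.2006·cos120.0°, 0.2006·sin120.0°, -0.0423) = (-0.1003, 0.1738, -0.0423)
φ3=240.0°: virtual centre (-0.0721, -0.1249, -0.0940), radius l
subtract pairs → two planes through P
[-0.4724 0.3475 0.1087]·P = 0.0142;  [-0.4160 -0.2498 0.0052]·P = 0.0018
det = 0.2625;  x = -0.0160+0.1103z,  y = 0.0193+-0.1627z
sphere 1 gives Az²+Bz+C=0 with A=1.0387, B=0.1534, C=-0.0696;  B²−4AC=0.3128;  roots -0.3431, 0.1954;  negative root z = -0.3431
x = -0.0538, y = 0.0751

(-0.0538, 0.0751, -0.3431)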